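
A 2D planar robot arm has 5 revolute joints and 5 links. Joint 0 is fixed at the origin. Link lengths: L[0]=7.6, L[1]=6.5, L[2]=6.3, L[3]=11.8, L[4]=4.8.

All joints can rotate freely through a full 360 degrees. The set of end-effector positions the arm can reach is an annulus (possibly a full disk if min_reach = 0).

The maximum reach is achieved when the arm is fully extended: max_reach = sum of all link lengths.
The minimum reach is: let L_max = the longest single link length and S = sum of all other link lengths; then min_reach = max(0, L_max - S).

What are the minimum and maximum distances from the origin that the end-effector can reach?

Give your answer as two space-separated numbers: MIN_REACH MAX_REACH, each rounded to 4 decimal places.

Link lengths: [7.6, 6.5, 6.3, 11.8, 4.8]
max_reach = 7.6 + 6.5 + 6.3 + 11.8 + 4.8 = 37
L_max = max([7.6, 6.5, 6.3, 11.8, 4.8]) = 11.8
S (sum of others) = 37 - 11.8 = 25.2
min_reach = max(0, 11.8 - 25.2) = max(0, -13.4) = 0

Answer: 0.0000 37.0000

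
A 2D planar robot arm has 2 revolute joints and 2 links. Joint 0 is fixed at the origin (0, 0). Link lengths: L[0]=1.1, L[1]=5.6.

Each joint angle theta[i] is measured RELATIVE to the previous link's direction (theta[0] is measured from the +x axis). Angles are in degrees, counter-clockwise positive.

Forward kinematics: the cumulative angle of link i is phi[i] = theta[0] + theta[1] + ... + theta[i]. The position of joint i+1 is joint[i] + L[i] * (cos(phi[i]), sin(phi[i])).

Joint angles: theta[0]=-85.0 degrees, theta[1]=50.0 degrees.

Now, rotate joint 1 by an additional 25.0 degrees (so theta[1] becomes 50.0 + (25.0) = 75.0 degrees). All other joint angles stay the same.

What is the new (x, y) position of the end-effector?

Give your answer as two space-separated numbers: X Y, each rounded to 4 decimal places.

Answer: 5.6108 -2.0682

Derivation:
joint[0] = (0.0000, 0.0000)  (base)
link 0: phi[0] = -85 = -85 deg
  cos(-85 deg) = 0.0872, sin(-85 deg) = -0.9962
  joint[1] = (0.0000, 0.0000) + 1.1 * (0.0872, -0.9962) = (0.0000 + 0.0959, 0.0000 + -1.0958) = (0.0959, -1.0958)
link 1: phi[1] = -85 + 75 = -10 deg
  cos(-10 deg) = 0.9848, sin(-10 deg) = -0.1736
  joint[2] = (0.0959, -1.0958) + 5.6 * (0.9848, -0.1736) = (0.0959 + 5.5149, -1.0958 + -0.9724) = (5.6108, -2.0682)
End effector: (5.6108, -2.0682)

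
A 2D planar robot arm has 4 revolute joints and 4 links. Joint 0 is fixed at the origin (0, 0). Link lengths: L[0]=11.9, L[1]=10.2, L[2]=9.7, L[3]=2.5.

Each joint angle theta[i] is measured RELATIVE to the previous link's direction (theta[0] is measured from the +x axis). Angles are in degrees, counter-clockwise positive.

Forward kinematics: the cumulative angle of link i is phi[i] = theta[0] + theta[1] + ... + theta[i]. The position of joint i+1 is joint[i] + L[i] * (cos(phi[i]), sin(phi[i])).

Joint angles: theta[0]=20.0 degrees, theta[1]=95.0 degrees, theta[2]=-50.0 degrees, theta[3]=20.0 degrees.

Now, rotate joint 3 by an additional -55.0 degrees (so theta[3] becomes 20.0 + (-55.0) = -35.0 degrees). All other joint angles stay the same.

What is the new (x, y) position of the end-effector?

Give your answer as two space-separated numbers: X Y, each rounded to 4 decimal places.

Answer: 13.1361 23.3556

Derivation:
joint[0] = (0.0000, 0.0000)  (base)
link 0: phi[0] = 20 = 20 deg
  cos(20 deg) = 0.9397, sin(20 deg) = 0.3420
  joint[1] = (0.0000, 0.0000) + 11.9 * (0.9397, 0.3420) = (0.0000 + 11.1823, 0.0000 + 4.0700) = (11.1823, 4.0700)
link 1: phi[1] = 20 + 95 = 115 deg
  cos(115 deg) = -0.4226, sin(115 deg) = 0.9063
  joint[2] = (11.1823, 4.0700) + 10.2 * (-0.4226, 0.9063) = (11.1823 + -4.3107, 4.0700 + 9.2443) = (6.8716, 13.3144)
link 2: phi[2] = 20 + 95 + -50 = 65 deg
  cos(65 deg) = 0.4226, sin(65 deg) = 0.9063
  joint[3] = (6.8716, 13.3144) + 9.7 * (0.4226, 0.9063) = (6.8716 + 4.0994, 13.3144 + 8.7912) = (10.9710, 22.1056)
link 3: phi[3] = 20 + 95 + -50 + -35 = 30 deg
  cos(30 deg) = 0.8660, sin(30 deg) = 0.5000
  joint[4] = (10.9710, 22.1056) + 2.5 * (0.8660, 0.5000) = (10.9710 + 2.1651, 22.1056 + 1.2500) = (13.1361, 23.3556)
End effector: (13.1361, 23.3556)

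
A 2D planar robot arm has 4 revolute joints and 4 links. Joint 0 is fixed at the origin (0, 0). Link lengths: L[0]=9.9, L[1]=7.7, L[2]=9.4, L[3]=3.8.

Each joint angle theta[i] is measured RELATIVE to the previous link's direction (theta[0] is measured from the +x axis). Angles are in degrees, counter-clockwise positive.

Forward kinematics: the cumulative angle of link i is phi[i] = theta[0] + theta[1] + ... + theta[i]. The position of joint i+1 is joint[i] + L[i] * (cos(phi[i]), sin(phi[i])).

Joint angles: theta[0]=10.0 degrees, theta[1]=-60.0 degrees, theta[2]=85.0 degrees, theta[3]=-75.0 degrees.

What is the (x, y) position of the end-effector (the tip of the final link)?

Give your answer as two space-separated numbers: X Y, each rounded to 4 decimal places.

Answer: 25.3101 -1.2304

Derivation:
joint[0] = (0.0000, 0.0000)  (base)
link 0: phi[0] = 10 = 10 deg
  cos(10 deg) = 0.9848, sin(10 deg) = 0.1736
  joint[1] = (0.0000, 0.0000) + 9.9 * (0.9848, 0.1736) = (0.0000 + 9.7496, 0.0000 + 1.7191) = (9.7496, 1.7191)
link 1: phi[1] = 10 + -60 = -50 deg
  cos(-50 deg) = 0.6428, sin(-50 deg) = -0.7660
  joint[2] = (9.7496, 1.7191) + 7.7 * (0.6428, -0.7660) = (9.7496 + 4.9495, 1.7191 + -5.8985) = (14.6991, -4.1794)
link 2: phi[2] = 10 + -60 + 85 = 35 deg
  cos(35 deg) = 0.8192, sin(35 deg) = 0.5736
  joint[3] = (14.6991, -4.1794) + 9.4 * (0.8192, 0.5736) = (14.6991 + 7.7000, -4.1794 + 5.3916) = (22.3991, 1.2122)
link 3: phi[3] = 10 + -60 + 85 + -75 = -40 deg
  cos(-40 deg) = 0.7660, sin(-40 deg) = -0.6428
  joint[4] = (22.3991, 1.2122) + 3.8 * (0.7660, -0.6428) = (22.3991 + 2.9110, 1.2122 + -2.4426) = (25.3101, -1.2304)
End effector: (25.3101, -1.2304)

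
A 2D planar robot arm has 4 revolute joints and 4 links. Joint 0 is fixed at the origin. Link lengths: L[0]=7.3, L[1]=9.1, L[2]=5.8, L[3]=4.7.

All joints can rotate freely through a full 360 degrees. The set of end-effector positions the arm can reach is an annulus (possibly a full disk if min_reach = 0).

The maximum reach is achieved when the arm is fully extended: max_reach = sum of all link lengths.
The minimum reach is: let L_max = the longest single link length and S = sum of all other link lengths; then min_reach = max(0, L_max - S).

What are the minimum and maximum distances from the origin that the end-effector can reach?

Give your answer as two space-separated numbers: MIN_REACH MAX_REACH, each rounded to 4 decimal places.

Answer: 0.0000 26.9000

Derivation:
Link lengths: [7.3, 9.1, 5.8, 4.7]
max_reach = 7.3 + 9.1 + 5.8 + 4.7 = 26.9
L_max = max([7.3, 9.1, 5.8, 4.7]) = 9.1
S (sum of others) = 26.9 - 9.1 = 17.8
min_reach = max(0, 9.1 - 17.8) = max(0, -8.7) = 0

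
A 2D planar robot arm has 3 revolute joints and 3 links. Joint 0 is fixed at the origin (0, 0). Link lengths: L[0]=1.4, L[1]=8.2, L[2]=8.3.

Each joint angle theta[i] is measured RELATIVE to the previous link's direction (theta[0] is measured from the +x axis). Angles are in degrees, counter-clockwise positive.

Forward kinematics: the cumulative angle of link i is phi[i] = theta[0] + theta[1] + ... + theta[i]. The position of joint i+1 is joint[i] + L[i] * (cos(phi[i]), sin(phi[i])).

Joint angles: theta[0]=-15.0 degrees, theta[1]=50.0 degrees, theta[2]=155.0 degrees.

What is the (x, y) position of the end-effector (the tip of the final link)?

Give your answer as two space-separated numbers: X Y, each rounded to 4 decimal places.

Answer: -0.1046 2.8997

Derivation:
joint[0] = (0.0000, 0.0000)  (base)
link 0: phi[0] = -15 = -15 deg
  cos(-15 deg) = 0.9659, sin(-15 deg) = -0.2588
  joint[1] = (0.0000, 0.0000) + 1.4 * (0.9659, -0.2588) = (0.0000 + 1.3523, 0.0000 + -0.3623) = (1.3523, -0.3623)
link 1: phi[1] = -15 + 50 = 35 deg
  cos(35 deg) = 0.8192, sin(35 deg) = 0.5736
  joint[2] = (1.3523, -0.3623) + 8.2 * (0.8192, 0.5736) = (1.3523 + 6.7170, -0.3623 + 4.7033) = (8.0693, 4.3410)
link 2: phi[2] = -15 + 50 + 155 = 190 deg
  cos(190 deg) = -0.9848, sin(190 deg) = -0.1736
  joint[3] = (8.0693, 4.3410) + 8.3 * (-0.9848, -0.1736) = (8.0693 + -8.1739, 4.3410 + -1.4413) = (-0.1046, 2.8997)
End effector: (-0.1046, 2.8997)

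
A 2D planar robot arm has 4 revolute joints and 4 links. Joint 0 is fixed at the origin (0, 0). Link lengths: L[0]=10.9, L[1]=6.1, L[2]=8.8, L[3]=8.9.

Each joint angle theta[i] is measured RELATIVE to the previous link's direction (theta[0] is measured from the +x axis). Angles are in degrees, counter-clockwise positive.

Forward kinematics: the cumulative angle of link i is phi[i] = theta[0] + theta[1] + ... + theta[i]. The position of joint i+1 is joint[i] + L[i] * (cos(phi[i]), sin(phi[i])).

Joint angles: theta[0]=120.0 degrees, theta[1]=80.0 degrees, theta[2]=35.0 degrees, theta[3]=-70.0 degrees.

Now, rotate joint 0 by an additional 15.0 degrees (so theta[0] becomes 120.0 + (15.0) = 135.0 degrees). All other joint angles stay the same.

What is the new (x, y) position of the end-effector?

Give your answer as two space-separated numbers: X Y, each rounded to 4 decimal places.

joint[0] = (0.0000, 0.0000)  (base)
link 0: phi[0] = 135 = 135 deg
  cos(135 deg) = -0.7071, sin(135 deg) = 0.7071
  joint[1] = (0.0000, 0.0000) + 10.9 * (-0.7071, 0.7071) = (0.0000 + -7.7075, 0.0000 + 7.7075) = (-7.7075, 7.7075)
link 1: phi[1] = 135 + 80 = 215 deg
  cos(215 deg) = -0.8192, sin(215 deg) = -0.5736
  joint[2] = (-7.7075, 7.7075) + 6.1 * (-0.8192, -0.5736) = (-7.7075 + -4.9968, 7.7075 + -3.4988) = (-12.7043, 4.2086)
link 2: phi[2] = 135 + 80 + 35 = 250 deg
  cos(250 deg) = -0.3420, sin(250 deg) = -0.9397
  joint[3] = (-12.7043, 4.2086) + 8.8 * (-0.3420, -0.9397) = (-12.7043 + -3.0098, 4.2086 + -8.2693) = (-15.7141, -4.0606)
link 3: phi[3] = 135 + 80 + 35 + -70 = 180 deg
  cos(180 deg) = -1.0000, sin(180 deg) = 0.0000
  joint[4] = (-15.7141, -4.0606) + 8.9 * (-1.0000, 0.0000) = (-15.7141 + -8.9000, -4.0606 + 0.0000) = (-24.6141, -4.0606)
End effector: (-24.6141, -4.0606)

Answer: -24.6141 -4.0606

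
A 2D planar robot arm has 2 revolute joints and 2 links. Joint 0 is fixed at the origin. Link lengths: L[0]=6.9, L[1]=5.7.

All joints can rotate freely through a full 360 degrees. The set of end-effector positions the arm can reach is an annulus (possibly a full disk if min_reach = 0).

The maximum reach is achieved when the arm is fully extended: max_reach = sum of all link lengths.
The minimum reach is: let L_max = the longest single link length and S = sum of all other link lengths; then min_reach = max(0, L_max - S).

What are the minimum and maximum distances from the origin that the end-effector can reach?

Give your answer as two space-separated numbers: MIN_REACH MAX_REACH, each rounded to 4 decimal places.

Answer: 1.2000 12.6000

Derivation:
Link lengths: [6.9, 5.7]
max_reach = 6.9 + 5.7 = 12.6
L_max = max([6.9, 5.7]) = 6.9
S (sum of others) = 12.6 - 6.9 = 5.7
min_reach = max(0, 6.9 - 5.7) = max(0, 1.2) = 1.2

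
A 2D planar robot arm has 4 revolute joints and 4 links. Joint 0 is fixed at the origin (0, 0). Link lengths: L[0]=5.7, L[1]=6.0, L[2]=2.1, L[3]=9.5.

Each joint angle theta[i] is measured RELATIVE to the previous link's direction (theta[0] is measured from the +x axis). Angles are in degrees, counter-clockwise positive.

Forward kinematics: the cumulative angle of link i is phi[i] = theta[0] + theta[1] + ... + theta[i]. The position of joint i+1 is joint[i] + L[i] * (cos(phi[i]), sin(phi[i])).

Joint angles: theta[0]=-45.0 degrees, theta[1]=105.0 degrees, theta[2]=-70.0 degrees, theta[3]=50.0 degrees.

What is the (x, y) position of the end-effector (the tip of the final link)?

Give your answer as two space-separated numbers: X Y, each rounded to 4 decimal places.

Answer: 16.3760 6.9075

Derivation:
joint[0] = (0.0000, 0.0000)  (base)
link 0: phi[0] = -45 = -45 deg
  cos(-45 deg) = 0.7071, sin(-45 deg) = -0.7071
  joint[1] = (0.0000, 0.0000) + 5.7 * (0.7071, -0.7071) = (0.0000 + 4.0305, 0.0000 + -4.0305) = (4.0305, -4.0305)
link 1: phi[1] = -45 + 105 = 60 deg
  cos(60 deg) = 0.5000, sin(60 deg) = 0.8660
  joint[2] = (4.0305, -4.0305) + 6 * (0.5000, 0.8660) = (4.0305 + 3.0000, -4.0305 + 5.1962) = (7.0305, 1.1656)
link 2: phi[2] = -45 + 105 + -70 = -10 deg
  cos(-10 deg) = 0.9848, sin(-10 deg) = -0.1736
  joint[3] = (7.0305, 1.1656) + 2.1 * (0.9848, -0.1736) = (7.0305 + 2.0681, 1.1656 + -0.3647) = (9.0986, 0.8010)
link 3: phi[3] = -45 + 105 + -70 + 50 = 40 deg
  cos(40 deg) = 0.7660, sin(40 deg) = 0.6428
  joint[4] = (9.0986, 0.8010) + 9.5 * (0.7660, 0.6428) = (9.0986 + 7.2774, 0.8010 + 6.1065) = (16.3760, 6.9075)
End effector: (16.3760, 6.9075)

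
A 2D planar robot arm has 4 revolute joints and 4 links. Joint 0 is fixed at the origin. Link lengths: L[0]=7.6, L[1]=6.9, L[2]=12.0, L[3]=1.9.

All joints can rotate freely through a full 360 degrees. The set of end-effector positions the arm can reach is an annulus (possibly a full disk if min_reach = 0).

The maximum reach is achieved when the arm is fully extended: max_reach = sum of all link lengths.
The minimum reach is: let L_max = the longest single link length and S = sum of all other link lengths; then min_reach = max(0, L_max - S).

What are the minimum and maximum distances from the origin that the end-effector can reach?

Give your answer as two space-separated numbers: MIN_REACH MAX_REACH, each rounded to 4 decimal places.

Answer: 0.0000 28.4000

Derivation:
Link lengths: [7.6, 6.9, 12.0, 1.9]
max_reach = 7.6 + 6.9 + 12 + 1.9 = 28.4
L_max = max([7.6, 6.9, 12.0, 1.9]) = 12
S (sum of others) = 28.4 - 12 = 16.4
min_reach = max(0, 12 - 16.4) = max(0, -4.4) = 0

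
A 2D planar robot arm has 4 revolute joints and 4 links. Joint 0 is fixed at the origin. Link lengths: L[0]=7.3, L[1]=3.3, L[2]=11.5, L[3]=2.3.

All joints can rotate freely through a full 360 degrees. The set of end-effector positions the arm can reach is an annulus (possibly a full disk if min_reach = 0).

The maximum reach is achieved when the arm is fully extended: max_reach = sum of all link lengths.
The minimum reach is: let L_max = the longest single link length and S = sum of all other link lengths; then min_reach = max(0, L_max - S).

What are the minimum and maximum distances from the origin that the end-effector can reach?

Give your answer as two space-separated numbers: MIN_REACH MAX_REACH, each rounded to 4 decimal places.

Link lengths: [7.3, 3.3, 11.5, 2.3]
max_reach = 7.3 + 3.3 + 11.5 + 2.3 = 24.4
L_max = max([7.3, 3.3, 11.5, 2.3]) = 11.5
S (sum of others) = 24.4 - 11.5 = 12.9
min_reach = max(0, 11.5 - 12.9) = max(0, -1.4) = 0

Answer: 0.0000 24.4000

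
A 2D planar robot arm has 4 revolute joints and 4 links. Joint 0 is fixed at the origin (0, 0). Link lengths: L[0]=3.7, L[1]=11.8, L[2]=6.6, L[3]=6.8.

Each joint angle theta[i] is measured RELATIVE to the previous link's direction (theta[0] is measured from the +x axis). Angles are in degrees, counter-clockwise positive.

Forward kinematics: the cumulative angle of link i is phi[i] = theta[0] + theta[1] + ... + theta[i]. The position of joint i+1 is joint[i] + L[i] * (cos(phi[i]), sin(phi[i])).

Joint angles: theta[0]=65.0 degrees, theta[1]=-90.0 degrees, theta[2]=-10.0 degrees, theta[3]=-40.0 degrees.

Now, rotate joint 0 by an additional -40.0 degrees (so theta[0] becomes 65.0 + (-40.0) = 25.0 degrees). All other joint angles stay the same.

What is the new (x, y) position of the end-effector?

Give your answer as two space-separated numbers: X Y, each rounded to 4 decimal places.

Answer: 7.1746 -21.6687

Derivation:
joint[0] = (0.0000, 0.0000)  (base)
link 0: phi[0] = 25 = 25 deg
  cos(25 deg) = 0.9063, sin(25 deg) = 0.4226
  joint[1] = (0.0000, 0.0000) + 3.7 * (0.9063, 0.4226) = (0.0000 + 3.3533, 0.0000 + 1.5637) = (3.3533, 1.5637)
link 1: phi[1] = 25 + -90 = -65 deg
  cos(-65 deg) = 0.4226, sin(-65 deg) = -0.9063
  joint[2] = (3.3533, 1.5637) + 11.8 * (0.4226, -0.9063) = (3.3533 + 4.9869, 1.5637 + -10.6944) = (8.3402, -9.1307)
link 2: phi[2] = 25 + -90 + -10 = -75 deg
  cos(-75 deg) = 0.2588, sin(-75 deg) = -0.9659
  joint[3] = (8.3402, -9.1307) + 6.6 * (0.2588, -0.9659) = (8.3402 + 1.7082, -9.1307 + -6.3751) = (10.0484, -15.5059)
link 3: phi[3] = 25 + -90 + -10 + -40 = -115 deg
  cos(-115 deg) = -0.4226, sin(-115 deg) = -0.9063
  joint[4] = (10.0484, -15.5059) + 6.8 * (-0.4226, -0.9063) = (10.0484 + -2.8738, -15.5059 + -6.1629) = (7.1746, -21.6687)
End effector: (7.1746, -21.6687)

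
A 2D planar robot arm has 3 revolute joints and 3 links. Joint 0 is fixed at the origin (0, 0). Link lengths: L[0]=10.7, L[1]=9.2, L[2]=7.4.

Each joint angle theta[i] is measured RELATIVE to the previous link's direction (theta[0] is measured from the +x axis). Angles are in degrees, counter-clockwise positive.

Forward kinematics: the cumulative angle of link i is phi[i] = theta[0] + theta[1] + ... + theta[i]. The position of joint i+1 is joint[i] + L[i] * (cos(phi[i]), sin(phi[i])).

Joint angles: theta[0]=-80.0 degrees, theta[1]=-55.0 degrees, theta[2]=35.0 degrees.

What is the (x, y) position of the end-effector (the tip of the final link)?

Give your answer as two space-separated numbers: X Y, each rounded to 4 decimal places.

joint[0] = (0.0000, 0.0000)  (base)
link 0: phi[0] = -80 = -80 deg
  cos(-80 deg) = 0.1736, sin(-80 deg) = -0.9848
  joint[1] = (0.0000, 0.0000) + 10.7 * (0.1736, -0.9848) = (0.0000 + 1.8580, 0.0000 + -10.5374) = (1.8580, -10.5374)
link 1: phi[1] = -80 + -55 = -135 deg
  cos(-135 deg) = -0.7071, sin(-135 deg) = -0.7071
  joint[2] = (1.8580, -10.5374) + 9.2 * (-0.7071, -0.7071) = (1.8580 + -6.5054, -10.5374 + -6.5054) = (-4.6473, -17.0428)
link 2: phi[2] = -80 + -55 + 35 = -100 deg
  cos(-100 deg) = -0.1736, sin(-100 deg) = -0.9848
  joint[3] = (-4.6473, -17.0428) + 7.4 * (-0.1736, -0.9848) = (-4.6473 + -1.2850, -17.0428 + -7.2876) = (-5.9323, -24.3304)
End effector: (-5.9323, -24.3304)

Answer: -5.9323 -24.3304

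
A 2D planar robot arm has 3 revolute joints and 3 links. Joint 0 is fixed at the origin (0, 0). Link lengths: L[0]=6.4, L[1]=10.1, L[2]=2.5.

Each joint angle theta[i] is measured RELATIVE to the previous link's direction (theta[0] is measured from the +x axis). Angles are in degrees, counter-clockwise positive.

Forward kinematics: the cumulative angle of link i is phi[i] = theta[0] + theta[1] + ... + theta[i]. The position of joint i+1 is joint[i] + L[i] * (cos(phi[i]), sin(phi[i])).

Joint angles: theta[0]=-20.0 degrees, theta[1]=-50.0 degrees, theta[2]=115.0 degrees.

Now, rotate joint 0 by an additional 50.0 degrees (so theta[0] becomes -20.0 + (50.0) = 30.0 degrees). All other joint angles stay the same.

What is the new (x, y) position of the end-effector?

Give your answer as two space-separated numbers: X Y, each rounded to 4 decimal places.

Answer: 14.8156 2.2361

Derivation:
joint[0] = (0.0000, 0.0000)  (base)
link 0: phi[0] = 30 = 30 deg
  cos(30 deg) = 0.8660, sin(30 deg) = 0.5000
  joint[1] = (0.0000, 0.0000) + 6.4 * (0.8660, 0.5000) = (0.0000 + 5.5426, 0.0000 + 3.2000) = (5.5426, 3.2000)
link 1: phi[1] = 30 + -50 = -20 deg
  cos(-20 deg) = 0.9397, sin(-20 deg) = -0.3420
  joint[2] = (5.5426, 3.2000) + 10.1 * (0.9397, -0.3420) = (5.5426 + 9.4909, 3.2000 + -3.4544) = (15.0335, -0.2544)
link 2: phi[2] = 30 + -50 + 115 = 95 deg
  cos(95 deg) = -0.0872, sin(95 deg) = 0.9962
  joint[3] = (15.0335, -0.2544) + 2.5 * (-0.0872, 0.9962) = (15.0335 + -0.2179, -0.2544 + 2.4905) = (14.8156, 2.2361)
End effector: (14.8156, 2.2361)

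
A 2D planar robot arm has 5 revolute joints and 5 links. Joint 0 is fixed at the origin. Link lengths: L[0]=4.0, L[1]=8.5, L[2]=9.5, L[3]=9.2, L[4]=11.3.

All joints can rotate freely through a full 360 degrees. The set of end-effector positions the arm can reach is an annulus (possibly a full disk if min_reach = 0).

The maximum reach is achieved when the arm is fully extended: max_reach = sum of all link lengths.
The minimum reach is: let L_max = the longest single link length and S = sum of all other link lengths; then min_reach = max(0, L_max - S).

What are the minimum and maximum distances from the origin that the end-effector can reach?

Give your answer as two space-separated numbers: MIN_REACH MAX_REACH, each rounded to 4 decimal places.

Answer: 0.0000 42.5000

Derivation:
Link lengths: [4.0, 8.5, 9.5, 9.2, 11.3]
max_reach = 4 + 8.5 + 9.5 + 9.2 + 11.3 = 42.5
L_max = max([4.0, 8.5, 9.5, 9.2, 11.3]) = 11.3
S (sum of others) = 42.5 - 11.3 = 31.2
min_reach = max(0, 11.3 - 31.2) = max(0, -19.9) = 0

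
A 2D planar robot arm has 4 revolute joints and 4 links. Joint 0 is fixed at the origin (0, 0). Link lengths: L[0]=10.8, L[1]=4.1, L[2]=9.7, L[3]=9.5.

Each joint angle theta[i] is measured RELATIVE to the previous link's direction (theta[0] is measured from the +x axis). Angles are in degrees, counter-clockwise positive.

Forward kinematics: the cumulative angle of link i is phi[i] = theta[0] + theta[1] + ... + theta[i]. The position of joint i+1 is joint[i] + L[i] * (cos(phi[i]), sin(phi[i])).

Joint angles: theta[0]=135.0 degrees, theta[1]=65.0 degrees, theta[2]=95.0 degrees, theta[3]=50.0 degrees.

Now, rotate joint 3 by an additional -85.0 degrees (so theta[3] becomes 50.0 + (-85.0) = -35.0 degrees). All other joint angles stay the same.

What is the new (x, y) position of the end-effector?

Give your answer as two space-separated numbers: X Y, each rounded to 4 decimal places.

joint[0] = (0.0000, 0.0000)  (base)
link 0: phi[0] = 135 = 135 deg
  cos(135 deg) = -0.7071, sin(135 deg) = 0.7071
  joint[1] = (0.0000, 0.0000) + 10.8 * (-0.7071, 0.7071) = (0.0000 + -7.6368, 0.0000 + 7.6368) = (-7.6368, 7.6368)
link 1: phi[1] = 135 + 65 = 200 deg
  cos(200 deg) = -0.9397, sin(200 deg) = -0.3420
  joint[2] = (-7.6368, 7.6368) + 4.1 * (-0.9397, -0.3420) = (-7.6368 + -3.8527, 7.6368 + -1.4023) = (-11.4895, 6.2345)
link 2: phi[2] = 135 + 65 + 95 = 295 deg
  cos(295 deg) = 0.4226, sin(295 deg) = -0.9063
  joint[3] = (-11.4895, 6.2345) + 9.7 * (0.4226, -0.9063) = (-11.4895 + 4.0994, 6.2345 + -8.7912) = (-7.3901, -2.5567)
link 3: phi[3] = 135 + 65 + 95 + -35 = 260 deg
  cos(260 deg) = -0.1736, sin(260 deg) = -0.9848
  joint[4] = (-7.3901, -2.5567) + 9.5 * (-0.1736, -0.9848) = (-7.3901 + -1.6497, -2.5567 + -9.3557) = (-9.0398, -11.9124)
End effector: (-9.0398, -11.9124)

Answer: -9.0398 -11.9124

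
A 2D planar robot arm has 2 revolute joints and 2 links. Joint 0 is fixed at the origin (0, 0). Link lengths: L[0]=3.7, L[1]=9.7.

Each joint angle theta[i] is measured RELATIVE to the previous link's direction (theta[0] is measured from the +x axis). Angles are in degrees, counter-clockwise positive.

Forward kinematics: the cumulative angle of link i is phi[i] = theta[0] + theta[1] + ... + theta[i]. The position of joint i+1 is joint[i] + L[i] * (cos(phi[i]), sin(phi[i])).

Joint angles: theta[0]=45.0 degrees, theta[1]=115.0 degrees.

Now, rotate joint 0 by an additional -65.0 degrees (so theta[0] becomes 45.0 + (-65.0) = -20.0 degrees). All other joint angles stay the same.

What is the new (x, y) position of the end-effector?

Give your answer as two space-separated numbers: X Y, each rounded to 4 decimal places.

joint[0] = (0.0000, 0.0000)  (base)
link 0: phi[0] = -20 = -20 deg
  cos(-20 deg) = 0.9397, sin(-20 deg) = -0.3420
  joint[1] = (0.0000, 0.0000) + 3.7 * (0.9397, -0.3420) = (0.0000 + 3.4769, 0.0000 + -1.2655) = (3.4769, -1.2655)
link 1: phi[1] = -20 + 115 = 95 deg
  cos(95 deg) = -0.0872, sin(95 deg) = 0.9962
  joint[2] = (3.4769, -1.2655) + 9.7 * (-0.0872, 0.9962) = (3.4769 + -0.8454, -1.2655 + 9.6631) = (2.6315, 8.3976)
End effector: (2.6315, 8.3976)

Answer: 2.6315 8.3976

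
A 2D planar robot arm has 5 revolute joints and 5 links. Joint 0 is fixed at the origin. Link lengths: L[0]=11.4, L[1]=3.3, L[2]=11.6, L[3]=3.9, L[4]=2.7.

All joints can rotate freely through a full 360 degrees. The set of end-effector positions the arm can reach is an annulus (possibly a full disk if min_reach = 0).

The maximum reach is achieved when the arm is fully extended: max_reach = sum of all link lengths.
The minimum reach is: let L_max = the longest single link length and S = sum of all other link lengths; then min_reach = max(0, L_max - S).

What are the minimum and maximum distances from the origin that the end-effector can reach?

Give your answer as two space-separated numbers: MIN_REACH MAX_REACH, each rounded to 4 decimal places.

Answer: 0.0000 32.9000

Derivation:
Link lengths: [11.4, 3.3, 11.6, 3.9, 2.7]
max_reach = 11.4 + 3.3 + 11.6 + 3.9 + 2.7 = 32.9
L_max = max([11.4, 3.3, 11.6, 3.9, 2.7]) = 11.6
S (sum of others) = 32.9 - 11.6 = 21.3
min_reach = max(0, 11.6 - 21.3) = max(0, -9.7) = 0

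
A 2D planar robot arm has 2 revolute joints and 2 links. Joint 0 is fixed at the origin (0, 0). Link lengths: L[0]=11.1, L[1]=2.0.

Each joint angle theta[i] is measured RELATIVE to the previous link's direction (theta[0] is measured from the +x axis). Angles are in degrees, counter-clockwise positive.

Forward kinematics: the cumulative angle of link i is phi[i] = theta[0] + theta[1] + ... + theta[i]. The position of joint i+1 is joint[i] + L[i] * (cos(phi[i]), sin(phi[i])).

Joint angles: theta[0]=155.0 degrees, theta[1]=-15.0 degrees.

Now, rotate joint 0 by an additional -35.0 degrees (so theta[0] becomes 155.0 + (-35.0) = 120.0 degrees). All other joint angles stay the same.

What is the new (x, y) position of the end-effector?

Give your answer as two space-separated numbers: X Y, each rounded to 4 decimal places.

Answer: -6.0676 11.5447

Derivation:
joint[0] = (0.0000, 0.0000)  (base)
link 0: phi[0] = 120 = 120 deg
  cos(120 deg) = -0.5000, sin(120 deg) = 0.8660
  joint[1] = (0.0000, 0.0000) + 11.1 * (-0.5000, 0.8660) = (0.0000 + -5.5500, 0.0000 + 9.6129) = (-5.5500, 9.6129)
link 1: phi[1] = 120 + -15 = 105 deg
  cos(105 deg) = -0.2588, sin(105 deg) = 0.9659
  joint[2] = (-5.5500, 9.6129) + 2 * (-0.2588, 0.9659) = (-5.5500 + -0.5176, 9.6129 + 1.9319) = (-6.0676, 11.5447)
End effector: (-6.0676, 11.5447)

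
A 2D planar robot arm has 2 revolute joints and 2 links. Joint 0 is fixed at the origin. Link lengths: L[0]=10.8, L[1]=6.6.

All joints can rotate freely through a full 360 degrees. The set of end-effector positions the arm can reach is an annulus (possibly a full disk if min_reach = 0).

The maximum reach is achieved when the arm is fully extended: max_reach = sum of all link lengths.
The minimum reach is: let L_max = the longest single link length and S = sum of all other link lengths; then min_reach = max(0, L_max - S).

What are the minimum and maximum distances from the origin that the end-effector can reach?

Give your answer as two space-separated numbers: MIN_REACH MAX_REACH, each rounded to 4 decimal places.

Link lengths: [10.8, 6.6]
max_reach = 10.8 + 6.6 = 17.4
L_max = max([10.8, 6.6]) = 10.8
S (sum of others) = 17.4 - 10.8 = 6.6
min_reach = max(0, 10.8 - 6.6) = max(0, 4.2) = 4.2

Answer: 4.2000 17.4000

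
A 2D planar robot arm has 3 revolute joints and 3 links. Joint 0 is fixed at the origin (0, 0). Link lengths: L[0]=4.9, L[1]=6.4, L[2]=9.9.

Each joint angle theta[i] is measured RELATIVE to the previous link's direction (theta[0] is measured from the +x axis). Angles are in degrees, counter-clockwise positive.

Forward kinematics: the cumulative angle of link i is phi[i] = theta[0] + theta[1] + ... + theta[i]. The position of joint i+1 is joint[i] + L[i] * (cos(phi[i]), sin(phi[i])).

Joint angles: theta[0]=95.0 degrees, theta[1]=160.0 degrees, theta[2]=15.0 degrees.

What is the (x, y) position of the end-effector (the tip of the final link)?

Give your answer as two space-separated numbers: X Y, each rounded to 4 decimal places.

joint[0] = (0.0000, 0.0000)  (base)
link 0: phi[0] = 95 = 95 deg
  cos(95 deg) = -0.0872, sin(95 deg) = 0.9962
  joint[1] = (0.0000, 0.0000) + 4.9 * (-0.0872, 0.9962) = (0.0000 + -0.4271, 0.0000 + 4.8814) = (-0.4271, 4.8814)
link 1: phi[1] = 95 + 160 = 255 deg
  cos(255 deg) = -0.2588, sin(255 deg) = -0.9659
  joint[2] = (-0.4271, 4.8814) + 6.4 * (-0.2588, -0.9659) = (-0.4271 + -1.6564, 4.8814 + -6.1819) = (-2.0835, -1.3006)
link 2: phi[2] = 95 + 160 + 15 = 270 deg
  cos(270 deg) = -0.0000, sin(270 deg) = -1.0000
  joint[3] = (-2.0835, -1.3006) + 9.9 * (-0.0000, -1.0000) = (-2.0835 + -0.0000, -1.3006 + -9.9000) = (-2.0835, -11.2006)
End effector: (-2.0835, -11.2006)

Answer: -2.0835 -11.2006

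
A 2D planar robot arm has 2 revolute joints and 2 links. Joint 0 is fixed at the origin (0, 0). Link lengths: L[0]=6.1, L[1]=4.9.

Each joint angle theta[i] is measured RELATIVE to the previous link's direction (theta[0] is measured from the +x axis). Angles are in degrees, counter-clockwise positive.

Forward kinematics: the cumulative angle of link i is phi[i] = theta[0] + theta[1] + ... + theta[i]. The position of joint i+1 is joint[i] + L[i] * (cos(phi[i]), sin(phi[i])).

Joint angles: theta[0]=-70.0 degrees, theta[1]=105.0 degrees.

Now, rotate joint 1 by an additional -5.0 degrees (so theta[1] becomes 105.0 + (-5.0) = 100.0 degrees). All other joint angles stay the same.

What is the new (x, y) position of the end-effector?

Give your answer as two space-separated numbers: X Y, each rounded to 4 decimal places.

Answer: 6.3298 -3.2821

Derivation:
joint[0] = (0.0000, 0.0000)  (base)
link 0: phi[0] = -70 = -70 deg
  cos(-70 deg) = 0.3420, sin(-70 deg) = -0.9397
  joint[1] = (0.0000, 0.0000) + 6.1 * (0.3420, -0.9397) = (0.0000 + 2.0863, 0.0000 + -5.7321) = (2.0863, -5.7321)
link 1: phi[1] = -70 + 100 = 30 deg
  cos(30 deg) = 0.8660, sin(30 deg) = 0.5000
  joint[2] = (2.0863, -5.7321) + 4.9 * (0.8660, 0.5000) = (2.0863 + 4.2435, -5.7321 + 2.4500) = (6.3298, -3.2821)
End effector: (6.3298, -3.2821)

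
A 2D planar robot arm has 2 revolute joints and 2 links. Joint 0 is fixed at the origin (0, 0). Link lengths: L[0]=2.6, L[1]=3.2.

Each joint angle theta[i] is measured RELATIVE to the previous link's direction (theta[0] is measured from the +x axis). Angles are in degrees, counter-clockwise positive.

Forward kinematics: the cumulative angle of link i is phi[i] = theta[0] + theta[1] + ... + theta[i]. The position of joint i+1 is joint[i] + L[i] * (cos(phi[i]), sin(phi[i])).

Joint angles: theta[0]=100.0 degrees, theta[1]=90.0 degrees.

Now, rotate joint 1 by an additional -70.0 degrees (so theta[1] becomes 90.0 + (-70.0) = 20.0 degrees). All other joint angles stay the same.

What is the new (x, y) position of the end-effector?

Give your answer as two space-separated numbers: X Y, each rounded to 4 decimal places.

joint[0] = (0.0000, 0.0000)  (base)
link 0: phi[0] = 100 = 100 deg
  cos(100 deg) = -0.1736, sin(100 deg) = 0.9848
  joint[1] = (0.0000, 0.0000) + 2.6 * (-0.1736, 0.9848) = (0.0000 + -0.4515, 0.0000 + 2.5605) = (-0.4515, 2.5605)
link 1: phi[1] = 100 + 20 = 120 deg
  cos(120 deg) = -0.5000, sin(120 deg) = 0.8660
  joint[2] = (-0.4515, 2.5605) + 3.2 * (-0.5000, 0.8660) = (-0.4515 + -1.6000, 2.5605 + 2.7713) = (-2.0515, 5.3318)
End effector: (-2.0515, 5.3318)

Answer: -2.0515 5.3318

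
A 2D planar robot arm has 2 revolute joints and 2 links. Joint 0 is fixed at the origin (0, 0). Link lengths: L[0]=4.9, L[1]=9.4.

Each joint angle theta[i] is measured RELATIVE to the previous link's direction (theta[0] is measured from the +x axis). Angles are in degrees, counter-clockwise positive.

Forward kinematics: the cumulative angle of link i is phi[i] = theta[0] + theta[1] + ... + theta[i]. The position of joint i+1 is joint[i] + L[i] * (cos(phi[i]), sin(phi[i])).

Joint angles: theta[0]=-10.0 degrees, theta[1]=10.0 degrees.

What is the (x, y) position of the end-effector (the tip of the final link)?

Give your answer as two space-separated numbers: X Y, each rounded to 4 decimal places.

Answer: 14.2256 -0.8509

Derivation:
joint[0] = (0.0000, 0.0000)  (base)
link 0: phi[0] = -10 = -10 deg
  cos(-10 deg) = 0.9848, sin(-10 deg) = -0.1736
  joint[1] = (0.0000, 0.0000) + 4.9 * (0.9848, -0.1736) = (0.0000 + 4.8256, 0.0000 + -0.8509) = (4.8256, -0.8509)
link 1: phi[1] = -10 + 10 = 0 deg
  cos(0 deg) = 1.0000, sin(0 deg) = 0.0000
  joint[2] = (4.8256, -0.8509) + 9.4 * (1.0000, 0.0000) = (4.8256 + 9.4000, -0.8509 + 0.0000) = (14.2256, -0.8509)
End effector: (14.2256, -0.8509)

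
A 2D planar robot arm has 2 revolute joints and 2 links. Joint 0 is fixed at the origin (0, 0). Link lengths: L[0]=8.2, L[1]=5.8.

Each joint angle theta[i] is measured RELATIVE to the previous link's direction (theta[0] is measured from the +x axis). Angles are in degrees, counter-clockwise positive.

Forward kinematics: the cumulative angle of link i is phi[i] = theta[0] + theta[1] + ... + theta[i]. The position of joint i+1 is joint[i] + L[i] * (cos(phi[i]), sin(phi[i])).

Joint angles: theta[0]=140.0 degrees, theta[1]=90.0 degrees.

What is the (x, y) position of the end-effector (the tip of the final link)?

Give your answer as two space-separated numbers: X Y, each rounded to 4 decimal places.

Answer: -10.0097 0.8278

Derivation:
joint[0] = (0.0000, 0.0000)  (base)
link 0: phi[0] = 140 = 140 deg
  cos(140 deg) = -0.7660, sin(140 deg) = 0.6428
  joint[1] = (0.0000, 0.0000) + 8.2 * (-0.7660, 0.6428) = (0.0000 + -6.2816, 0.0000 + 5.2709) = (-6.2816, 5.2709)
link 1: phi[1] = 140 + 90 = 230 deg
  cos(230 deg) = -0.6428, sin(230 deg) = -0.7660
  joint[2] = (-6.2816, 5.2709) + 5.8 * (-0.6428, -0.7660) = (-6.2816 + -3.7282, 5.2709 + -4.4431) = (-10.0097, 0.8278)
End effector: (-10.0097, 0.8278)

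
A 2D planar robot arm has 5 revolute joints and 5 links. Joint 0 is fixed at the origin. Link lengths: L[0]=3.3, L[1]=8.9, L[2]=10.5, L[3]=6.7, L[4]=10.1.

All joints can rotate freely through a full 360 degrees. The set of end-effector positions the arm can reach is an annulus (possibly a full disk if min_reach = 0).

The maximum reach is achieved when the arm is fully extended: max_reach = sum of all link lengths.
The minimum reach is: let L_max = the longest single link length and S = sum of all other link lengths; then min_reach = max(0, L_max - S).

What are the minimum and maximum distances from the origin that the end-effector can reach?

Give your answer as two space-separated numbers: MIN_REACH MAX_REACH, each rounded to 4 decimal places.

Answer: 0.0000 39.5000

Derivation:
Link lengths: [3.3, 8.9, 10.5, 6.7, 10.1]
max_reach = 3.3 + 8.9 + 10.5 + 6.7 + 10.1 = 39.5
L_max = max([3.3, 8.9, 10.5, 6.7, 10.1]) = 10.5
S (sum of others) = 39.5 - 10.5 = 29
min_reach = max(0, 10.5 - 29) = max(0, -18.5) = 0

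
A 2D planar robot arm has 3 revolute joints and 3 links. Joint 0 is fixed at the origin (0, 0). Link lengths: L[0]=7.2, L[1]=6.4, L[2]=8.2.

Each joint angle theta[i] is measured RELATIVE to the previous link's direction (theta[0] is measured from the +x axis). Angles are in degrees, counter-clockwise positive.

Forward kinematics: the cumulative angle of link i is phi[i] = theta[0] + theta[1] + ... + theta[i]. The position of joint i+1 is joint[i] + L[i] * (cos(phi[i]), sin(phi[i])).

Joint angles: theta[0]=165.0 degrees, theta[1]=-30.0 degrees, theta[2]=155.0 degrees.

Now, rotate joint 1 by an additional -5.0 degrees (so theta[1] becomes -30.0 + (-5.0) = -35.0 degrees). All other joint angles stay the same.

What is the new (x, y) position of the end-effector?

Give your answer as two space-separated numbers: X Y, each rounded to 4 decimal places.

Answer: -8.9462 -1.1544

Derivation:
joint[0] = (0.0000, 0.0000)  (base)
link 0: phi[0] = 165 = 165 deg
  cos(165 deg) = -0.9659, sin(165 deg) = 0.2588
  joint[1] = (0.0000, 0.0000) + 7.2 * (-0.9659, 0.2588) = (0.0000 + -6.9547, 0.0000 + 1.8635) = (-6.9547, 1.8635)
link 1: phi[1] = 165 + -35 = 130 deg
  cos(130 deg) = -0.6428, sin(130 deg) = 0.7660
  joint[2] = (-6.9547, 1.8635) + 6.4 * (-0.6428, 0.7660) = (-6.9547 + -4.1138, 1.8635 + 4.9027) = (-11.0685, 6.7662)
link 2: phi[2] = 165 + -35 + 155 = 285 deg
  cos(285 deg) = 0.2588, sin(285 deg) = -0.9659
  joint[3] = (-11.0685, 6.7662) + 8.2 * (0.2588, -0.9659) = (-11.0685 + 2.1223, 6.7662 + -7.9206) = (-8.9462, -1.1544)
End effector: (-8.9462, -1.1544)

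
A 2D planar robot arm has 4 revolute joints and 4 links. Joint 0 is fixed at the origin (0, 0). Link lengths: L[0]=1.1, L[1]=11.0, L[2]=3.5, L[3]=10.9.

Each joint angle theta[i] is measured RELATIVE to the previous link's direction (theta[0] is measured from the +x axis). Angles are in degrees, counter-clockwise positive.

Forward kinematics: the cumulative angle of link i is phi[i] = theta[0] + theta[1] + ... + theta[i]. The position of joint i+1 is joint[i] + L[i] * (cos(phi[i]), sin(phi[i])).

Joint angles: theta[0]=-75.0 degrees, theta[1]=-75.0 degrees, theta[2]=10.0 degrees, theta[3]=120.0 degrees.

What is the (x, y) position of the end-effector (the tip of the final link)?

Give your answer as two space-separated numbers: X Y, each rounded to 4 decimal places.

Answer: -1.6801 -12.5403

Derivation:
joint[0] = (0.0000, 0.0000)  (base)
link 0: phi[0] = -75 = -75 deg
  cos(-75 deg) = 0.2588, sin(-75 deg) = -0.9659
  joint[1] = (0.0000, 0.0000) + 1.1 * (0.2588, -0.9659) = (0.0000 + 0.2847, 0.0000 + -1.0625) = (0.2847, -1.0625)
link 1: phi[1] = -75 + -75 = -150 deg
  cos(-150 deg) = -0.8660, sin(-150 deg) = -0.5000
  joint[2] = (0.2847, -1.0625) + 11 * (-0.8660, -0.5000) = (0.2847 + -9.5263, -1.0625 + -5.5000) = (-9.2416, -6.5625)
link 2: phi[2] = -75 + -75 + 10 = -140 deg
  cos(-140 deg) = -0.7660, sin(-140 deg) = -0.6428
  joint[3] = (-9.2416, -6.5625) + 3.5 * (-0.7660, -0.6428) = (-9.2416 + -2.6812, -6.5625 + -2.2498) = (-11.9227, -8.8123)
link 3: phi[3] = -75 + -75 + 10 + 120 = -20 deg
  cos(-20 deg) = 0.9397, sin(-20 deg) = -0.3420
  joint[4] = (-11.9227, -8.8123) + 10.9 * (0.9397, -0.3420) = (-11.9227 + 10.2426, -8.8123 + -3.7280) = (-1.6801, -12.5403)
End effector: (-1.6801, -12.5403)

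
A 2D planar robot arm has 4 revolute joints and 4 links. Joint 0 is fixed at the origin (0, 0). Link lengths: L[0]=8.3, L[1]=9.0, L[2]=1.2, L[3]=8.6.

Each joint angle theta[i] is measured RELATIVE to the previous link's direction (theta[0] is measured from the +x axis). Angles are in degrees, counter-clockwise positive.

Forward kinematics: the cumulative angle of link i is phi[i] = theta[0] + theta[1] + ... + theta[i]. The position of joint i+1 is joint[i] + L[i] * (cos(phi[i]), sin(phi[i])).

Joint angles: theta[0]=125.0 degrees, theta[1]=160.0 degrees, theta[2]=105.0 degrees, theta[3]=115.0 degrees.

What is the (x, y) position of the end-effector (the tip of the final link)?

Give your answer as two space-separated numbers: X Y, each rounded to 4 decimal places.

Answer: -8.4368 3.6384

Derivation:
joint[0] = (0.0000, 0.0000)  (base)
link 0: phi[0] = 125 = 125 deg
  cos(125 deg) = -0.5736, sin(125 deg) = 0.8192
  joint[1] = (0.0000, 0.0000) + 8.3 * (-0.5736, 0.8192) = (0.0000 + -4.7607, 0.0000 + 6.7990) = (-4.7607, 6.7990)
link 1: phi[1] = 125 + 160 = 285 deg
  cos(285 deg) = 0.2588, sin(285 deg) = -0.9659
  joint[2] = (-4.7607, 6.7990) + 9 * (0.2588, -0.9659) = (-4.7607 + 2.3294, 6.7990 + -8.6933) = (-2.4313, -1.8944)
link 2: phi[2] = 125 + 160 + 105 = 390 deg
  cos(390 deg) = 0.8660, sin(390 deg) = 0.5000
  joint[3] = (-2.4313, -1.8944) + 1.2 * (0.8660, 0.5000) = (-2.4313 + 1.0392, -1.8944 + 0.6000) = (-1.3921, -1.2944)
link 3: phi[3] = 125 + 160 + 105 + 115 = 505 deg
  cos(505 deg) = -0.8192, sin(505 deg) = 0.5736
  joint[4] = (-1.3921, -1.2944) + 8.6 * (-0.8192, 0.5736) = (-1.3921 + -7.0447, -1.2944 + 4.9328) = (-8.4368, 3.6384)
End effector: (-8.4368, 3.6384)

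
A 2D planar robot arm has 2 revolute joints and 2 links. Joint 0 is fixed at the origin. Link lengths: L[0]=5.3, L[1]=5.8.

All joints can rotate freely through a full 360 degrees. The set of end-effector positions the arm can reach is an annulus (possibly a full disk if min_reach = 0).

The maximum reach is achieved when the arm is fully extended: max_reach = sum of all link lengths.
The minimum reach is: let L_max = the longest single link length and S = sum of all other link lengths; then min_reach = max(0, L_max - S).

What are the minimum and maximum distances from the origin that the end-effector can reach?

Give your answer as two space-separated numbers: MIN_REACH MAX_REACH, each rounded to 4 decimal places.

Link lengths: [5.3, 5.8]
max_reach = 5.3 + 5.8 = 11.1
L_max = max([5.3, 5.8]) = 5.8
S (sum of others) = 11.1 - 5.8 = 5.3
min_reach = max(0, 5.8 - 5.3) = max(0, 0.5) = 0.5

Answer: 0.5000 11.1000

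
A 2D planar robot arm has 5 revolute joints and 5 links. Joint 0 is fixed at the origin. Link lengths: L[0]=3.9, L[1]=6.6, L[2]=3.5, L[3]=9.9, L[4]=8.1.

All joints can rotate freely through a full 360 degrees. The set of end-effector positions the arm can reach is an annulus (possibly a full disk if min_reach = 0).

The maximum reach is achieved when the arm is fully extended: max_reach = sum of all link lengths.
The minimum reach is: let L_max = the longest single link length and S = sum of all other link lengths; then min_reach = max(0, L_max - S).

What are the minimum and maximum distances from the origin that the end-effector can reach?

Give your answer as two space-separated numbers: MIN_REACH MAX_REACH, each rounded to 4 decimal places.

Link lengths: [3.9, 6.6, 3.5, 9.9, 8.1]
max_reach = 3.9 + 6.6 + 3.5 + 9.9 + 8.1 = 32
L_max = max([3.9, 6.6, 3.5, 9.9, 8.1]) = 9.9
S (sum of others) = 32 - 9.9 = 22.1
min_reach = max(0, 9.9 - 22.1) = max(0, -12.2) = 0

Answer: 0.0000 32.0000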